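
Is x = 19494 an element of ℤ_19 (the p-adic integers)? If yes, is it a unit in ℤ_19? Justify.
x ∈ ℤ_19 but not a unit; v_19(x) = 2 > 0

ℤ_19 = {x ∈ ℚ_19 : v_19(x) ≥ 0} and ℤ_19^× = {x ∈ ℤ_19 : v_19(x) = 0}. Here v_19(19494) = v_19(num) − v_19(den) = 2; compare against these criteria.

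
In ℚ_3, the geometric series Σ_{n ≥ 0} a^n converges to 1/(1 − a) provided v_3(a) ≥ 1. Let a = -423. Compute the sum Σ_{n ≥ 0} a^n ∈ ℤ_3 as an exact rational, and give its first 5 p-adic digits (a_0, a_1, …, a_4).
Σ a^n = 1/(1 − a) = 1/424;  first 5 digits = (1, 0, 1, 2, 1)

v_3(a) = 2 ≥ 1, so the series converges in ℤ_3 to 1/(1 − a) = 1/(1 − (-423)) = 1/424. Expand this rational in ℤ_3: compute digits iteratively via d_i = x_i mod 3, x_{i+1} = (x_i − d_i)/3. The first 5 digits are (1, 0, 1, 2, 1).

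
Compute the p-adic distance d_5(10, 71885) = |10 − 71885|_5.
d_5(10, 71885) = 1/3125

Step 1 — x − y = 10 − 71885 = -71875. Step 2 — v_5(-71875) = 5 (factor: -71875 = −(5^5 · 23); the sign does not affect v_p). Step 3 — |x − y|_5 = 5^{-5} = 1/3125.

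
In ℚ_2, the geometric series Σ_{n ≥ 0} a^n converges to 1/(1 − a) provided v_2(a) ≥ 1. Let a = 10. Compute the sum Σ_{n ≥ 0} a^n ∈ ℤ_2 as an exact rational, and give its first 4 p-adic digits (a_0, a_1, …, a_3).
Σ a^n = 1/(1 − a) = -1/9;  first 4 digits = (1, 1, 1, 0)

v_2(a) = 1 ≥ 1, so the series converges in ℤ_2 to 1/(1 − a) = 1/(1 − 10) = -1/9. Expand this rational in ℤ_2: compute digits iteratively via d_i = x_i mod 2, x_{i+1} = (x_i − d_i)/2. The first 4 digits are (1, 1, 1, 0).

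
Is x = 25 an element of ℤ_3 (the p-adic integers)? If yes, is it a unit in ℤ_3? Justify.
x ∈ ℤ_3^× (unit); v_3(x) = 0

ℤ_3 = {x ∈ ℚ_3 : v_3(x) ≥ 0} and ℤ_3^× = {x ∈ ℤ_3 : v_3(x) = 0}. Here v_3(25) = v_3(num) − v_3(den) = 0; compare against these criteria.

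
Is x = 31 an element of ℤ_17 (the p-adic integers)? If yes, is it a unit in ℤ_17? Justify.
x ∈ ℤ_17^× (unit); v_17(x) = 0

ℤ_17 = {x ∈ ℚ_17 : v_17(x) ≥ 0} and ℤ_17^× = {x ∈ ℤ_17 : v_17(x) = 0}. Here v_17(31) = v_17(num) − v_17(den) = 0; compare against these criteria.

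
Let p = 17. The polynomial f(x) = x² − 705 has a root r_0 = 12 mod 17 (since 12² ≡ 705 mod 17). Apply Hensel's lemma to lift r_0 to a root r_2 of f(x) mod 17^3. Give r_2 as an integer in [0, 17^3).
r_2 = 1372 (mod 4913)

Hensel's recurrence: r_{i+1} = r_i − f(r_i)·(f′(r_i))^{-1} mod 17^{i+2}, with f′(x) = 2x. Iterate:
  r_0 = 12 (mod 17)
  r_1 = 216 (mod 289)
  r_2 = 1372 (mod 4913)
Final: r_2 = 1372, and one checks f(r_2) ≡ 0 mod 17^3.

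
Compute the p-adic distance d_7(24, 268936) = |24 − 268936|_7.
d_7(24, 268936) = 1/16807

Step 1 — x − y = 24 − 268936 = -268912. Step 2 — v_7(-268912) = 5 (factor: -268912 = −(7^5 · 16); the sign does not affect v_p). Step 3 — |x − y|_7 = 7^{-5} = 1/16807.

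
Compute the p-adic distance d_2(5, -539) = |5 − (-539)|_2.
d_2(5, -539) = 1/32

Step 1 — x − y = 5 − (-539) = 544. Step 2 — v_2(544) = 5 (factor: 544 = (2^5 · 17); the sign does not affect v_p). Step 3 — |x − y|_2 = 2^{-5} = 1/32.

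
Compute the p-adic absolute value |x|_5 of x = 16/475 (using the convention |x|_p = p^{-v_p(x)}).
|16/475|_5 = 25

Step 1 — compute v_5(x) by factoring powers of 5 out of the numerator and denominator: v_5(16/475) = -2. Step 2 — apply |x|_p = p^{-v_p(x)} = 5^{2} = 25.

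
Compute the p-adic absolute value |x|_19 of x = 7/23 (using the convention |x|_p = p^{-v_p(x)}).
|7/23|_19 = 1

Step 1 — compute v_19(x) by factoring powers of 19 out of the numerator and denominator: v_19(7/23) = 0. Step 2 — apply |x|_p = p^{-v_p(x)} = 19^{0} = 1.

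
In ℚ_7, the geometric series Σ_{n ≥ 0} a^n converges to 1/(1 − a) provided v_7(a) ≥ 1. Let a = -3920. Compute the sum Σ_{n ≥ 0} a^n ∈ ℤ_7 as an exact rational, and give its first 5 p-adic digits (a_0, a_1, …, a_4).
Σ a^n = 1/(1 − a) = 1/3921;  first 5 digits = (1, 0, 4, 2, 0)

v_7(a) = 2 ≥ 1, so the series converges in ℤ_7 to 1/(1 − a) = 1/(1 − (-3920)) = 1/3921. Expand this rational in ℤ_7: compute digits iteratively via d_i = x_i mod 7, x_{i+1} = (x_i − d_i)/7. The first 5 digits are (1, 0, 4, 2, 0).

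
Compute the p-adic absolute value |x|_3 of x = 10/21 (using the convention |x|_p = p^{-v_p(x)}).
|10/21|_3 = 3

Step 1 — compute v_3(x) by factoring powers of 3 out of the numerator and denominator: v_3(10/21) = -1. Step 2 — apply |x|_p = p^{-v_p(x)} = 3^{1} = 3.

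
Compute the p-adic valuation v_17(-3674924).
v_17(-3674924) = 4

v_17(n) is the largest exponent k such that 17^k divides n. Factor out: -3674924 = -17^4 · 44. (Sign doesn't affect v_p.) So v_17(-3674924) = 4.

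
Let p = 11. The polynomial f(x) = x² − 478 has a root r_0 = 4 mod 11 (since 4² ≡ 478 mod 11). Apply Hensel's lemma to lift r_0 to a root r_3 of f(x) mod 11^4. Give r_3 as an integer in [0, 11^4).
r_3 = 2754 (mod 14641)

Hensel's recurrence: r_{i+1} = r_i − f(r_i)·(f′(r_i))^{-1} mod 11^{i+2}, with f′(x) = 2x. Iterate:
  r_0 = 4 (mod 11)
  r_1 = 92 (mod 121)
  r_2 = 92 (mod 1331)
  r_3 = 2754 (mod 14641)
Final: r_3 = 2754, and one checks f(r_3) ≡ 0 mod 11^4.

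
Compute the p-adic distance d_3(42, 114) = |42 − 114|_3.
d_3(42, 114) = 1/9

Step 1 — x − y = 42 − 114 = -72. Step 2 — v_3(-72) = 2 (factor: -72 = −(3^2 · 8); the sign does not affect v_p). Step 3 — |x − y|_3 = 3^{-2} = 1/9.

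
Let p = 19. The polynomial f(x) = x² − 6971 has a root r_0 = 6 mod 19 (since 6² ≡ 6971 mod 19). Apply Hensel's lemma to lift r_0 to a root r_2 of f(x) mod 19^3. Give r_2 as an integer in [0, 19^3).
r_2 = 3502 (mod 6859)

Hensel's recurrence: r_{i+1} = r_i − f(r_i)·(f′(r_i))^{-1} mod 19^{i+2}, with f′(x) = 2x. Iterate:
  r_0 = 6 (mod 19)
  r_1 = 253 (mod 361)
  r_2 = 3502 (mod 6859)
Final: r_2 = 3502, and one checks f(r_2) ≡ 0 mod 19^3.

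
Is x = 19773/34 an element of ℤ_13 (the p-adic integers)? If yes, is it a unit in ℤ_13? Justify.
x ∈ ℤ_13 but not a unit; v_13(x) = 3 > 0

ℤ_13 = {x ∈ ℚ_13 : v_13(x) ≥ 0} and ℤ_13^× = {x ∈ ℤ_13 : v_13(x) = 0}. Here v_13(19773/34) = v_13(num) − v_13(den) = 3; compare against these criteria.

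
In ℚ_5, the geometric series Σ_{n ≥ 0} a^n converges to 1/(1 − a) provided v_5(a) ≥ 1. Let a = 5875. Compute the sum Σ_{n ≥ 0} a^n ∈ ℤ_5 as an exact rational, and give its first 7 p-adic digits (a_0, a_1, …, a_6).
Σ a^n = 1/(1 − a) = -1/5874;  first 7 digits = (1, 0, 0, 2, 4, 1, 4)

v_5(a) = 3 ≥ 1, so the series converges in ℤ_5 to 1/(1 − a) = 1/(1 − 5875) = -1/5874. Expand this rational in ℤ_5: compute digits iteratively via d_i = x_i mod 5, x_{i+1} = (x_i − d_i)/5. The first 7 digits are (1, 0, 0, 2, 4, 1, 4).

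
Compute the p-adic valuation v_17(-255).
v_17(-255) = 1

v_17(n) is the largest exponent k such that 17^k divides n. Factor out: -255 = -17^1 · 15. (Sign doesn't affect v_p.) So v_17(-255) = 1.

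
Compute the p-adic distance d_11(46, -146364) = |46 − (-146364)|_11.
d_11(46, -146364) = 1/14641

Step 1 — x − y = 46 − (-146364) = 146410. Step 2 — v_11(146410) = 4 (factor: 146410 = (11^4 · 10); the sign does not affect v_p). Step 3 — |x − y|_11 = 11^{-4} = 1/14641.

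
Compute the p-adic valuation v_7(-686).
v_7(-686) = 3

v_7(n) is the largest exponent k such that 7^k divides n. Factor out: -686 = -7^3 · 2. (Sign doesn't affect v_p.) So v_7(-686) = 3.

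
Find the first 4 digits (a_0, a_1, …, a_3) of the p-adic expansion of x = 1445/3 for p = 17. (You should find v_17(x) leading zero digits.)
(a_0, …, a_3) = (0, 0, 13, 5)

v_17(1445/3) = 2, so a_0 = ... = a_1 = 0. Factor out: x = 17^2 · u with u = 5/3 a unit in ℤ_17. Expand u iteratively via a_{v+i} = u_i mod 17, u_{i+1} = (u_i − a_{v+i})/17:
  u_0 = 5/3;  a_2 = 13;  u_1 = (u_0 − 13)/17 = -2/3
  u_1 = -2/3;  a_3 = 5;  u_2 = (u_1 − 5)/17 = -1/3
Digits: (0, 0, 13, 5).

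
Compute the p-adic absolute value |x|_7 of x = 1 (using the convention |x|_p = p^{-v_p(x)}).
|1|_7 = 1

Step 1 — compute v_7(x) by factoring powers of 7 out of the numerator and denominator: v_7(1) = 0. Step 2 — apply |x|_p = p^{-v_p(x)} = 7^{0} = 1.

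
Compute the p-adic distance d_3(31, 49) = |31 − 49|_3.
d_3(31, 49) = 1/9

Step 1 — x − y = 31 − 49 = -18. Step 2 — v_3(-18) = 2 (factor: -18 = −(3^2 · 2); the sign does not affect v_p). Step 3 — |x − y|_3 = 3^{-2} = 1/9.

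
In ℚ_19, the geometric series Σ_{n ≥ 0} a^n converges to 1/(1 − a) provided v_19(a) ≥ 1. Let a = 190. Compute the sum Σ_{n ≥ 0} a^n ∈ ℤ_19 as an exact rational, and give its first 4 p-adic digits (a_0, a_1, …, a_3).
Σ a^n = 1/(1 − a) = -1/189;  first 4 digits = (1, 10, 5, 17)

v_19(a) = 1 ≥ 1, so the series converges in ℤ_19 to 1/(1 − a) = 1/(1 − 190) = -1/189. Expand this rational in ℤ_19: compute digits iteratively via d_i = x_i mod 19, x_{i+1} = (x_i − d_i)/19. The first 4 digits are (1, 10, 5, 17).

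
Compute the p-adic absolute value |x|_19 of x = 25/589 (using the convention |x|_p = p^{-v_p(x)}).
|25/589|_19 = 19

Step 1 — compute v_19(x) by factoring powers of 19 out of the numerator and denominator: v_19(25/589) = -1. Step 2 — apply |x|_p = p^{-v_p(x)} = 19^{1} = 19.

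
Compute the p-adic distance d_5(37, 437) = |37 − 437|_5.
d_5(37, 437) = 1/25

Step 1 — x − y = 37 − 437 = -400. Step 2 — v_5(-400) = 2 (factor: -400 = −(5^2 · 16); the sign does not affect v_p). Step 3 — |x − y|_5 = 5^{-2} = 1/25.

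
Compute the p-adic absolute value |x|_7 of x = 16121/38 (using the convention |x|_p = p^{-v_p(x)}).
|16121/38|_7 = 1/343

Step 1 — compute v_7(x) by factoring powers of 7 out of the numerator and denominator: v_7(16121/38) = 3. Step 2 — apply |x|_p = p^{-v_p(x)} = 7^{-3} = 1/343.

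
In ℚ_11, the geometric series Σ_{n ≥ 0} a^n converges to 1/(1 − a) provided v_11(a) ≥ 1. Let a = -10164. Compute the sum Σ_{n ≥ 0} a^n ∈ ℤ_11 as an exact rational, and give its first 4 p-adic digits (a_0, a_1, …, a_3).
Σ a^n = 1/(1 − a) = 1/10165;  first 4 digits = (1, 0, 4, 3)

v_11(a) = 2 ≥ 1, so the series converges in ℤ_11 to 1/(1 − a) = 1/(1 − (-10164)) = 1/10165. Expand this rational in ℤ_11: compute digits iteratively via d_i = x_i mod 11, x_{i+1} = (x_i − d_i)/11. The first 4 digits are (1, 0, 4, 3).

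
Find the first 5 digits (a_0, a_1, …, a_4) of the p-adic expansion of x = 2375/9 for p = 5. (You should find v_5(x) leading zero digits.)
(a_0, …, a_4) = (0, 0, 0, 1, 3)

v_5(2375/9) = 3, so a_0 = ... = a_2 = 0. Factor out: x = 5^3 · u with u = 19/9 a unit in ℤ_5. Expand u iteratively via a_{v+i} = u_i mod 5, u_{i+1} = (u_i − a_{v+i})/5:
  u_0 = 19/9;  a_3 = 1;  u_1 = (u_0 − 1)/5 = 2/9
  u_1 = 2/9;  a_4 = 3;  u_2 = (u_1 − 3)/5 = -5/9
Digits: (0, 0, 0, 1, 3).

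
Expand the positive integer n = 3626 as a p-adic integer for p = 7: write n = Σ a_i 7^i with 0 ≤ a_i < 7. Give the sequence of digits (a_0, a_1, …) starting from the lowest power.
(a_0, a_1, …) = (0, 0, 4, 3, 1)

Repeated division by 7 gives the digits low-to-high: 3626 = 4·7^2 + 3·7^3 + 1·7^4. Digit sequence: (0, 0, 4, 3, 1).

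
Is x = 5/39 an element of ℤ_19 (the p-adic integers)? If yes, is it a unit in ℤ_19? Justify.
x ∈ ℤ_19^× (unit); v_19(x) = 0

ℤ_19 = {x ∈ ℚ_19 : v_19(x) ≥ 0} and ℤ_19^× = {x ∈ ℤ_19 : v_19(x) = 0}. Here v_19(5/39) = v_19(num) − v_19(den) = 0; compare against these criteria.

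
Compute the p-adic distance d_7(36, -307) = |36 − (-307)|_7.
d_7(36, -307) = 1/343

Step 1 — x − y = 36 − (-307) = 343. Step 2 — v_7(343) = 3 (factor: 343 = (7^3 · 1); the sign does not affect v_p). Step 3 — |x − y|_7 = 7^{-3} = 1/343.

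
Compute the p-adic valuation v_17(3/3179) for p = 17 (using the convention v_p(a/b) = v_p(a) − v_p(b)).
v_17(3/3179) = -2

Factor powers of 17 from the numerator and denominator of the reduced fraction: 3 = 17^0 · 3 and 3179 = 17^2 · 11. Apply v_p(a/b) = v_p(a) − v_p(b): v_17(3/3179) = 0 − 2 = -2.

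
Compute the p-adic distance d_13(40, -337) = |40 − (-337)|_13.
d_13(40, -337) = 1/13

Step 1 — x − y = 40 − (-337) = 377. Step 2 — v_13(377) = 1 (factor: 377 = (13^1 · 29); the sign does not affect v_p). Step 3 — |x − y|_13 = 13^{-1} = 1/13.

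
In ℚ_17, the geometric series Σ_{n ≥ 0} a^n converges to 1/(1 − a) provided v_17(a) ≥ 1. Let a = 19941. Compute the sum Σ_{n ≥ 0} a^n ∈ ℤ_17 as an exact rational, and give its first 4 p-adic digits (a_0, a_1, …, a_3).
Σ a^n = 1/(1 − a) = -1/19940;  first 4 digits = (1, 0, 1, 4)

v_17(a) = 2 ≥ 1, so the series converges in ℤ_17 to 1/(1 − a) = 1/(1 − 19941) = -1/19940. Expand this rational in ℤ_17: compute digits iteratively via d_i = x_i mod 17, x_{i+1} = (x_i − d_i)/17. The first 4 digits are (1, 0, 1, 4).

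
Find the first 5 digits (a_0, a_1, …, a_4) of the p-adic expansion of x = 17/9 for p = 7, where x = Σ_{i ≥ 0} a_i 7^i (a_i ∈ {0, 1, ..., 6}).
(a_0, …, a_4) = (5, 5, 0, 3, 5)

v_7(17/9) = 0 (numerator and denominator both coprime to 7), so x ∈ ℤ_7^×. Compute digits iteratively via a_i = x_i mod 7, x_{i+1} = (x_i − a_i)/7, with x_0 = x:
  x_0 = 17/9;  a_0 = 5;  x_1 = (x_0 − 5)/7 = -4/9
  x_1 = -4/9;  a_1 = 5;  x_2 = (x_1 − 5)/7 = -7/9
  x_2 = -7/9;  a_2 = 0;  x_3 = (x_2 − 0)/7 = -1/9
  x_3 = -1/9;  a_3 = 3;  x_4 = (x_3 − 3)/7 = -4/9
  x_4 = -4/9;  a_4 = 5;  x_5 = (x_4 − 5)/7 = -7/9
Digits: (5, 5, 0, 3, 5).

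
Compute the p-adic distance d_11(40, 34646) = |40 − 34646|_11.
d_11(40, 34646) = 1/1331

Step 1 — x − y = 40 − 34646 = -34606. Step 2 — v_11(-34606) = 3 (factor: -34606 = −(11^3 · 26); the sign does not affect v_p). Step 3 — |x − y|_11 = 11^{-3} = 1/1331.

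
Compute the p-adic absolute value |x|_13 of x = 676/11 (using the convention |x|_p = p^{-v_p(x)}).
|676/11|_13 = 1/169

Step 1 — compute v_13(x) by factoring powers of 13 out of the numerator and denominator: v_13(676/11) = 2. Step 2 — apply |x|_p = p^{-v_p(x)} = 13^{-2} = 1/169.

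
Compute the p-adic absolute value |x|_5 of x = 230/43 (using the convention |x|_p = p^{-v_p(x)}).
|230/43|_5 = 1/5

Step 1 — compute v_5(x) by factoring powers of 5 out of the numerator and denominator: v_5(230/43) = 1. Step 2 — apply |x|_p = p^{-v_p(x)} = 5^{-1} = 1/5.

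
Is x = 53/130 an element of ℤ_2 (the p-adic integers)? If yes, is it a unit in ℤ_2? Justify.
x ∉ ℤ_2 (v_2(x) = -1 < 0)

ℤ_2 = {x ∈ ℚ_2 : v_2(x) ≥ 0} and ℤ_2^× = {x ∈ ℤ_2 : v_2(x) = 0}. Here v_2(53/130) = v_2(num) − v_2(den) = -1; compare against these criteria.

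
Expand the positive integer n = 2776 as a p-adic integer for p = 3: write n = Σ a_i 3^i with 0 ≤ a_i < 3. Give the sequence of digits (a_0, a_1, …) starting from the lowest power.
(a_0, a_1, …) = (1, 1, 2, 0, 1, 2, 0, 1)

Repeated division by 3 gives the digits low-to-high: 2776 = 1 + 1·3^1 + 2·3^2 + 1·3^4 + 2·3^5 + 1·3^7. Digit sequence: (1, 1, 2, 0, 1, 2, 0, 1).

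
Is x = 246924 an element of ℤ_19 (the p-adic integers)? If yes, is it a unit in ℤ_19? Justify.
x ∈ ℤ_19 but not a unit; v_19(x) = 3 > 0

ℤ_19 = {x ∈ ℚ_19 : v_19(x) ≥ 0} and ℤ_19^× = {x ∈ ℤ_19 : v_19(x) = 0}. Here v_19(246924) = v_19(num) − v_19(den) = 3; compare against these criteria.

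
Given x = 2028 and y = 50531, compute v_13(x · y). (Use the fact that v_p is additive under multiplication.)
v_13(102476868) = 5

v_p(x) = 2 (factor: 2028 = 13^2 · 12); v_p(y) = 3 (factor: 50531 = 13^3 · 23). Additivity: v_p(xy) = v_p(x) + v_p(y) = 2 + 3 = 5. (Direct check: xy = 102476868 = 13^5 · (276).)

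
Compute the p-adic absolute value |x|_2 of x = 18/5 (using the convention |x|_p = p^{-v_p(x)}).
|18/5|_2 = 1/2

Step 1 — compute v_2(x) by factoring powers of 2 out of the numerator and denominator: v_2(18/5) = 1. Step 2 — apply |x|_p = p^{-v_p(x)} = 2^{-1} = 1/2.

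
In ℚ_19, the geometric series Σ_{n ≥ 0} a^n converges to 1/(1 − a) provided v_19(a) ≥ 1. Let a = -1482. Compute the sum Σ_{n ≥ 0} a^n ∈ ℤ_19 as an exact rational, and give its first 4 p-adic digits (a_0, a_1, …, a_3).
Σ a^n = 1/(1 − a) = 1/1483;  first 4 digits = (1, 17, 18, 7)

v_19(a) = 1 ≥ 1, so the series converges in ℤ_19 to 1/(1 − a) = 1/(1 − (-1482)) = 1/1483. Expand this rational in ℤ_19: compute digits iteratively via d_i = x_i mod 19, x_{i+1} = (x_i − d_i)/19. The first 4 digits are (1, 17, 18, 7).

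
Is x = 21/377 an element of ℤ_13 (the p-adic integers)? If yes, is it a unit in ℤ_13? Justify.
x ∉ ℤ_13 (v_13(x) = -1 < 0)

ℤ_13 = {x ∈ ℚ_13 : v_13(x) ≥ 0} and ℤ_13^× = {x ∈ ℤ_13 : v_13(x) = 0}. Here v_13(21/377) = v_13(num) − v_13(den) = -1; compare against these criteria.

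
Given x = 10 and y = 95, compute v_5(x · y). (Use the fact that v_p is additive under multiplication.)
v_5(950) = 2

v_p(x) = 1 (factor: 10 = 5^1 · 2); v_p(y) = 1 (factor: 95 = 5^1 · 19). Additivity: v_p(xy) = v_p(x) + v_p(y) = 1 + 1 = 2. (Direct check: xy = 950 = 5^2 · (38).)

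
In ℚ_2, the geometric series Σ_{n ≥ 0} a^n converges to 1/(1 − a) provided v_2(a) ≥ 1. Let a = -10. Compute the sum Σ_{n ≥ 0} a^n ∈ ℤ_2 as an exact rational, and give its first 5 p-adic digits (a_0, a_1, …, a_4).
Σ a^n = 1/(1 − a) = 1/11;  first 5 digits = (1, 1, 0, 0, 0)

v_2(a) = 1 ≥ 1, so the series converges in ℤ_2 to 1/(1 − a) = 1/(1 − (-10)) = 1/11. Expand this rational in ℤ_2: compute digits iteratively via d_i = x_i mod 2, x_{i+1} = (x_i − d_i)/2. The first 5 digits are (1, 1, 0, 0, 0).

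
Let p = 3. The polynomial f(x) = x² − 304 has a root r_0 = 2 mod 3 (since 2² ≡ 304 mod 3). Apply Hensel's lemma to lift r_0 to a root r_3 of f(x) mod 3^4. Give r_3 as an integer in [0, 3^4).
r_3 = 41 (mod 81)

Hensel's recurrence: r_{i+1} = r_i − f(r_i)·(f′(r_i))^{-1} mod 3^{i+2}, with f′(x) = 2x. Iterate:
  r_0 = 2 (mod 3)
  r_1 = 5 (mod 9)
  r_2 = 14 (mod 27)
  r_3 = 41 (mod 81)
Final: r_3 = 41, and one checks f(r_3) ≡ 0 mod 3^4.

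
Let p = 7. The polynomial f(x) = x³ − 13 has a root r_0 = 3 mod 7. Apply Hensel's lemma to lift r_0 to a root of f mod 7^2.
r_1 = 17 (mod 49)

Hensel: r_{i+1} = r_i − f(r_i)/f′(r_i) mod 7^{i+2}, where f′(x) = 3x². Iterate:
  r_0 = 3 (mod 7)
  r_1 = 17 (mod 49)
Final: r = 17 with f(r) ≡ 0 mod 7^2.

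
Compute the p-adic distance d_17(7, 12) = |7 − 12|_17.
d_17(7, 12) = 1

Step 1 — x − y = 7 − 12 = -5. Step 2 — v_17(-5) = 0 (factor: -5 = −(17^0 · 5); the sign does not affect v_p). Step 3 — |x − y|_17 = 17^{0} = 1.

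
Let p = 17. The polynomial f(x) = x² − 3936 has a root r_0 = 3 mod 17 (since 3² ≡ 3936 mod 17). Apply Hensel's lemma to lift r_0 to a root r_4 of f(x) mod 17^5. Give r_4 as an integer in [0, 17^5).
r_4 = 1163449 (mod 1419857)

Hensel's recurrence: r_{i+1} = r_i − f(r_i)·(f′(r_i))^{-1} mod 17^{i+2}, with f′(x) = 2x. Iterate:
  r_0 = 3 (mod 17)
  r_1 = 224 (mod 289)
  r_2 = 3981 (mod 4913)
  r_3 = 77676 (mod 83521)
  r_4 = 1163449 (mod 1419857)
Final: r_4 = 1163449, and one checks f(r_4) ≡ 0 mod 17^5.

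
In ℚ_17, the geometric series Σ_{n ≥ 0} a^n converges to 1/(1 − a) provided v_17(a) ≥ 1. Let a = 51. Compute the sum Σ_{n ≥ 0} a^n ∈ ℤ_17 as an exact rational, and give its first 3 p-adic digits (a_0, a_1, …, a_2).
Σ a^n = 1/(1 − a) = -1/50;  first 3 digits = (1, 3, 9)

v_17(a) = 1 ≥ 1, so the series converges in ℤ_17 to 1/(1 − a) = 1/(1 − 51) = -1/50. Expand this rational in ℤ_17: compute digits iteratively via d_i = x_i mod 17, x_{i+1} = (x_i − d_i)/17. The first 3 digits are (1, 3, 9).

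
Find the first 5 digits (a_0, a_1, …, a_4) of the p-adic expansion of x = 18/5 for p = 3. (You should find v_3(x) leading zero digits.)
(a_0, …, a_4) = (0, 0, 1, 1, 2)

v_3(18/5) = 2, so a_0 = ... = a_1 = 0. Factor out: x = 3^2 · u with u = 2/5 a unit in ℤ_3. Expand u iteratively via a_{v+i} = u_i mod 3, u_{i+1} = (u_i − a_{v+i})/3:
  u_0 = 2/5;  a_2 = 1;  u_1 = (u_0 − 1)/3 = -1/5
  u_1 = -1/5;  a_3 = 1;  u_2 = (u_1 − 1)/3 = -2/5
  u_2 = -2/5;  a_4 = 2;  u_3 = (u_2 − 2)/3 = -4/5
Digits: (0, 0, 1, 1, 2).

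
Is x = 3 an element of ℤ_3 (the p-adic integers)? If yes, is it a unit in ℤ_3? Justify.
x ∈ ℤ_3 but not a unit; v_3(x) = 1 > 0

ℤ_3 = {x ∈ ℚ_3 : v_3(x) ≥ 0} and ℤ_3^× = {x ∈ ℤ_3 : v_3(x) = 0}. Here v_3(3) = v_3(num) − v_3(den) = 1; compare against these criteria.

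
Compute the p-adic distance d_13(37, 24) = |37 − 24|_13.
d_13(37, 24) = 1/13

Step 1 — x − y = 37 − 24 = 13. Step 2 — v_13(13) = 1 (factor: 13 = (13^1 · 1); the sign does not affect v_p). Step 3 — |x − y|_13 = 13^{-1} = 1/13.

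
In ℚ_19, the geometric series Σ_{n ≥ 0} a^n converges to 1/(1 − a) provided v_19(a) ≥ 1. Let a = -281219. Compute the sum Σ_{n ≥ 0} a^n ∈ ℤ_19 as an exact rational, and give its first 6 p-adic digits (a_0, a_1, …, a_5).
Σ a^n = 1/(1 − a) = 1/281220;  first 6 digits = (1, 0, 0, 16, 16, 18)

v_19(a) = 3 ≥ 1, so the series converges in ℤ_19 to 1/(1 − a) = 1/(1 − (-281219)) = 1/281220. Expand this rational in ℤ_19: compute digits iteratively via d_i = x_i mod 19, x_{i+1} = (x_i − d_i)/19. The first 6 digits are (1, 0, 0, 16, 16, 18).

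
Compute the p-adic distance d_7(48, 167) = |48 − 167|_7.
d_7(48, 167) = 1/7

Step 1 — x − y = 48 − 167 = -119. Step 2 — v_7(-119) = 1 (factor: -119 = −(7^1 · 17); the sign does not affect v_p). Step 3 — |x − y|_7 = 7^{-1} = 1/7.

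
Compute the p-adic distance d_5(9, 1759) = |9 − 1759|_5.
d_5(9, 1759) = 1/125

Step 1 — x − y = 9 − 1759 = -1750. Step 2 — v_5(-1750) = 3 (factor: -1750 = −(5^3 · 14); the sign does not affect v_p). Step 3 — |x − y|_5 = 5^{-3} = 1/125.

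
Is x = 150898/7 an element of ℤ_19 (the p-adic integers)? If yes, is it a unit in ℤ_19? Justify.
x ∈ ℤ_19 but not a unit; v_19(x) = 3 > 0

ℤ_19 = {x ∈ ℚ_19 : v_19(x) ≥ 0} and ℤ_19^× = {x ∈ ℤ_19 : v_19(x) = 0}. Here v_19(150898/7) = v_19(num) − v_19(den) = 3; compare against these criteria.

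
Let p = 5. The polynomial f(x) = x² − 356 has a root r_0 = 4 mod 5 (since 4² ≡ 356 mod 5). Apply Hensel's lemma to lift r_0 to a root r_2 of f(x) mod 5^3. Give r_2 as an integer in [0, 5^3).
r_2 = 59 (mod 125)

Hensel's recurrence: r_{i+1} = r_i − f(r_i)·(f′(r_i))^{-1} mod 5^{i+2}, with f′(x) = 2x. Iterate:
  r_0 = 4 (mod 5)
  r_1 = 9 (mod 25)
  r_2 = 59 (mod 125)
Final: r_2 = 59, and one checks f(r_2) ≡ 0 mod 5^3.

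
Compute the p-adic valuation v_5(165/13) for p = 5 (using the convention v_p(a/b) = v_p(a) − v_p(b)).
v_5(165/13) = 1

Factor powers of 5 from the numerator and denominator of the reduced fraction: 165 = 5^1 · 33 and 13 = 5^0 · 13. Apply v_p(a/b) = v_p(a) − v_p(b): v_5(165/13) = 1 − 0 = 1.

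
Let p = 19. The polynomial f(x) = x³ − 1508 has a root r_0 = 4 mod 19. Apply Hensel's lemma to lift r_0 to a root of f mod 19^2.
r_1 = 4 (mod 361)

Hensel: r_{i+1} = r_i − f(r_i)/f′(r_i) mod 19^{i+2}, where f′(x) = 3x². Iterate:
  r_0 = 4 (mod 19)
  r_1 = 4 (mod 361)
Final: r = 4 with f(r) ≡ 0 mod 19^2.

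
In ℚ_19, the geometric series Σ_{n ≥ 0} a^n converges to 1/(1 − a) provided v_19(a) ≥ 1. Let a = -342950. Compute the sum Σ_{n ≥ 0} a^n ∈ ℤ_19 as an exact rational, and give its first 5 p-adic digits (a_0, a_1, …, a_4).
Σ a^n = 1/(1 − a) = 1/342951;  first 5 digits = (1, 0, 0, 7, 16)

v_19(a) = 3 ≥ 1, so the series converges in ℤ_19 to 1/(1 − a) = 1/(1 − (-342950)) = 1/342951. Expand this rational in ℤ_19: compute digits iteratively via d_i = x_i mod 19, x_{i+1} = (x_i − d_i)/19. The first 5 digits are (1, 0, 0, 7, 16).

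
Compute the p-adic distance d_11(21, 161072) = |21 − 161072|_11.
d_11(21, 161072) = 1/161051

Step 1 — x − y = 21 − 161072 = -161051. Step 2 — v_11(-161051) = 5 (factor: -161051 = −(11^5 · 1); the sign does not affect v_p). Step 3 — |x − y|_11 = 11^{-5} = 1/161051.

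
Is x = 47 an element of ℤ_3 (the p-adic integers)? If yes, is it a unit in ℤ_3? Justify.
x ∈ ℤ_3^× (unit); v_3(x) = 0

ℤ_3 = {x ∈ ℚ_3 : v_3(x) ≥ 0} and ℤ_3^× = {x ∈ ℤ_3 : v_3(x) = 0}. Here v_3(47) = v_3(num) − v_3(den) = 0; compare against these criteria.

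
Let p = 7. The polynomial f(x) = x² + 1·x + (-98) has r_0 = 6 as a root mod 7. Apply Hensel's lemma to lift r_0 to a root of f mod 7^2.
r_1 = 48 (mod 49)

Hensel: r_{i+1} = r_i − f(r_i)·(f′(r_i))^{-1} mod 7^{i+2}, f′(x) = 2x + 1. Iterate:
  r_0 = 6 (mod 7)
  r_1 = 48 (mod 49)
Final: r = 48 satisfies f(r) ≡ 0 mod 7^2.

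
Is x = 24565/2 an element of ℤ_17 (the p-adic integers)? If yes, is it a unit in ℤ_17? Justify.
x ∈ ℤ_17 but not a unit; v_17(x) = 3 > 0

ℤ_17 = {x ∈ ℚ_17 : v_17(x) ≥ 0} and ℤ_17^× = {x ∈ ℤ_17 : v_17(x) = 0}. Here v_17(24565/2) = v_17(num) − v_17(den) = 3; compare against these criteria.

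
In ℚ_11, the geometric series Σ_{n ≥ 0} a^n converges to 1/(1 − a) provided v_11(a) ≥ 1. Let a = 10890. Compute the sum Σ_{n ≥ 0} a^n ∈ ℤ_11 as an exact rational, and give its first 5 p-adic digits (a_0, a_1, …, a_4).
Σ a^n = 1/(1 − a) = -1/10889;  first 5 digits = (1, 0, 2, 8, 4)

v_11(a) = 2 ≥ 1, so the series converges in ℤ_11 to 1/(1 − a) = 1/(1 − 10890) = -1/10889. Expand this rational in ℤ_11: compute digits iteratively via d_i = x_i mod 11, x_{i+1} = (x_i − d_i)/11. The first 5 digits are (1, 0, 2, 8, 4).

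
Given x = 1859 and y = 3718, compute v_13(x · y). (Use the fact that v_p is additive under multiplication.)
v_13(6911762) = 4

v_p(x) = 2 (factor: 1859 = 13^2 · 11); v_p(y) = 2 (factor: 3718 = 13^2 · 22). Additivity: v_p(xy) = v_p(x) + v_p(y) = 2 + 2 = 4. (Direct check: xy = 6911762 = 13^4 · (242).)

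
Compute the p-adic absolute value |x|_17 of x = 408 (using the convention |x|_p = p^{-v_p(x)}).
|408|_17 = 1/17

Step 1 — compute v_17(x) by factoring powers of 17 out of the numerator and denominator: v_17(408) = 1. Step 2 — apply |x|_p = p^{-v_p(x)} = 17^{-1} = 1/17.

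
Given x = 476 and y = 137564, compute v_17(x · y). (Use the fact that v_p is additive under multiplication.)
v_17(65480464) = 4

v_p(x) = 1 (factor: 476 = 17^1 · 28); v_p(y) = 3 (factor: 137564 = 17^3 · 28). Additivity: v_p(xy) = v_p(x) + v_p(y) = 1 + 3 = 4. (Direct check: xy = 65480464 = 17^4 · (784).)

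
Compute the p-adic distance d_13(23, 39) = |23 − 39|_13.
d_13(23, 39) = 1

Step 1 — x − y = 23 − 39 = -16. Step 2 — v_13(-16) = 0 (factor: -16 = −(13^0 · 16); the sign does not affect v_p). Step 3 — |x − y|_13 = 13^{0} = 1.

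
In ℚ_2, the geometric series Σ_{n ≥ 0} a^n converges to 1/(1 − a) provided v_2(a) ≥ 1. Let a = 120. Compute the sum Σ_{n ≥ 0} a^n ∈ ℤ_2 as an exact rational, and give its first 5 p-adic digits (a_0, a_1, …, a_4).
Σ a^n = 1/(1 − a) = -1/119;  first 5 digits = (1, 0, 0, 1, 1)

v_2(a) = 3 ≥ 1, so the series converges in ℤ_2 to 1/(1 − a) = 1/(1 − 120) = -1/119. Expand this rational in ℤ_2: compute digits iteratively via d_i = x_i mod 2, x_{i+1} = (x_i − d_i)/2. The first 5 digits are (1, 0, 0, 1, 1).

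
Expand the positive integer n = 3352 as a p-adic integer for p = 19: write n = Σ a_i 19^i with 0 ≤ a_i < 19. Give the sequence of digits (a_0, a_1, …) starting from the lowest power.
(a_0, a_1, …) = (8, 5, 9)

Repeated division by 19 gives the digits low-to-high: 3352 = 8 + 5·19^1 + 9·19^2. Digit sequence: (8, 5, 9).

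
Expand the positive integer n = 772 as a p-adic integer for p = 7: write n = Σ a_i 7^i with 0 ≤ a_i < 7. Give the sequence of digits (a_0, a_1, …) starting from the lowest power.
(a_0, a_1, …) = (2, 5, 1, 2)

Repeated division by 7 gives the digits low-to-high: 772 = 2 + 5·7^1 + 1·7^2 + 2·7^3. Digit sequence: (2, 5, 1, 2).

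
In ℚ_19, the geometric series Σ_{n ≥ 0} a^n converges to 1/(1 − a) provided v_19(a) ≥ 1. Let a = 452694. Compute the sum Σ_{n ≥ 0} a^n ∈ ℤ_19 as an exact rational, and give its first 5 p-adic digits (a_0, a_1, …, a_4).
Σ a^n = 1/(1 − a) = -1/452693;  first 5 digits = (1, 0, 0, 9, 3)

v_19(a) = 3 ≥ 1, so the series converges in ℤ_19 to 1/(1 − a) = 1/(1 − 452694) = -1/452693. Expand this rational in ℤ_19: compute digits iteratively via d_i = x_i mod 19, x_{i+1} = (x_i − d_i)/19. The first 5 digits are (1, 0, 0, 9, 3).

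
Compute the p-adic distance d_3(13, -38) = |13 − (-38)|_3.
d_3(13, -38) = 1/3

Step 1 — x − y = 13 − (-38) = 51. Step 2 — v_3(51) = 1 (factor: 51 = (3^1 · 17); the sign does not affect v_p). Step 3 — |x − y|_3 = 3^{-1} = 1/3.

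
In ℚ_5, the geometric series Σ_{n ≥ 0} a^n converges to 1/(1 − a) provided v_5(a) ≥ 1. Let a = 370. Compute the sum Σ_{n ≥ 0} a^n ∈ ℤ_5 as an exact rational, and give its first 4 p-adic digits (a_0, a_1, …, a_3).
Σ a^n = 1/(1 − a) = -1/369;  first 4 digits = (1, 4, 0, 2)

v_5(a) = 1 ≥ 1, so the series converges in ℤ_5 to 1/(1 − a) = 1/(1 − 370) = -1/369. Expand this rational in ℤ_5: compute digits iteratively via d_i = x_i mod 5, x_{i+1} = (x_i − d_i)/5. The first 4 digits are (1, 4, 0, 2).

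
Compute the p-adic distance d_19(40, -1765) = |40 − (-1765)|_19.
d_19(40, -1765) = 1/361

Step 1 — x − y = 40 − (-1765) = 1805. Step 2 — v_19(1805) = 2 (factor: 1805 = (19^2 · 5); the sign does not affect v_p). Step 3 — |x − y|_19 = 19^{-2} = 1/361.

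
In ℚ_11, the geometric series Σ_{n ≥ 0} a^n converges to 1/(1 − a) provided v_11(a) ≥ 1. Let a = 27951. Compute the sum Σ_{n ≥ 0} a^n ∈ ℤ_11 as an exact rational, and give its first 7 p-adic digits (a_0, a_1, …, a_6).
Σ a^n = 1/(1 − a) = -1/27950;  first 7 digits = (1, 0, 0, 10, 1, 0, 1)

v_11(a) = 3 ≥ 1, so the series converges in ℤ_11 to 1/(1 − a) = 1/(1 − 27951) = -1/27950. Expand this rational in ℤ_11: compute digits iteratively via d_i = x_i mod 11, x_{i+1} = (x_i − d_i)/11. The first 7 digits are (1, 0, 0, 10, 1, 0, 1).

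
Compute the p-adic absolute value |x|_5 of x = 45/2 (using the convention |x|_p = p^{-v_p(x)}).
|45/2|_5 = 1/5

Step 1 — compute v_5(x) by factoring powers of 5 out of the numerator and denominator: v_5(45/2) = 1. Step 2 — apply |x|_p = p^{-v_p(x)} = 5^{-1} = 1/5.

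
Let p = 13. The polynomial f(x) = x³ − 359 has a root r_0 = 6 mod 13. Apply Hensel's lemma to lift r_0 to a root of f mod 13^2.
r_1 = 84 (mod 169)

Hensel: r_{i+1} = r_i − f(r_i)/f′(r_i) mod 13^{i+2}, where f′(x) = 3x². Iterate:
  r_0 = 6 (mod 13)
  r_1 = 84 (mod 169)
Final: r = 84 with f(r) ≡ 0 mod 13^2.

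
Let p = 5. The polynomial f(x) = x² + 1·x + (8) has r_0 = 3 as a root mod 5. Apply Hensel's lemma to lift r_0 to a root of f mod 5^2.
r_1 = 18 (mod 25)

Hensel: r_{i+1} = r_i − f(r_i)·(f′(r_i))^{-1} mod 5^{i+2}, f′(x) = 2x + 1. Iterate:
  r_0 = 3 (mod 5)
  r_1 = 18 (mod 25)
Final: r = 18 satisfies f(r) ≡ 0 mod 5^2.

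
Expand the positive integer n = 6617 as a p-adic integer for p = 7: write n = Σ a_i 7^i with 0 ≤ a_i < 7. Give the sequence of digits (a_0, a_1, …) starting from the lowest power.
(a_0, a_1, …) = (2, 0, 2, 5, 2)

Repeated division by 7 gives the digits low-to-high: 6617 = 2 + 2·7^2 + 5·7^3 + 2·7^4. Digit sequence: (2, 0, 2, 5, 2).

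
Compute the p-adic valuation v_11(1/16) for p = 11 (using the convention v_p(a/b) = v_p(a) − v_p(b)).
v_11(1/16) = 0

Factor powers of 11 from the numerator and denominator of the reduced fraction: 1 = 11^0 · 1 and 16 = 11^0 · 16. Apply v_p(a/b) = v_p(a) − v_p(b): v_11(1/16) = 0 − 0 = 0.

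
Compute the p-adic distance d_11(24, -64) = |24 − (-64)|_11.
d_11(24, -64) = 1/11

Step 1 — x − y = 24 − (-64) = 88. Step 2 — v_11(88) = 1 (factor: 88 = (11^1 · 8); the sign does not affect v_p). Step 3 — |x − y|_11 = 11^{-1} = 1/11.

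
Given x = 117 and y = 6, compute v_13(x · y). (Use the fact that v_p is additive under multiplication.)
v_13(702) = 1

v_p(x) = 1 (factor: 117 = 13^1 · 9); v_p(y) = 0 (factor: 6 = 13^0 · 6). Additivity: v_p(xy) = v_p(x) + v_p(y) = 1 + 0 = 1. (Direct check: xy = 702 = 13^1 · (54).)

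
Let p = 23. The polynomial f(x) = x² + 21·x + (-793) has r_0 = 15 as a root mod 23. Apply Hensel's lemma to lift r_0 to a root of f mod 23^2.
r_1 = 383 (mod 529)

Hensel: r_{i+1} = r_i − f(r_i)·(f′(r_i))^{-1} mod 23^{i+2}, f′(x) = 2x + 21. Iterate:
  r_0 = 15 (mod 23)
  r_1 = 383 (mod 529)
Final: r = 383 satisfies f(r) ≡ 0 mod 23^2.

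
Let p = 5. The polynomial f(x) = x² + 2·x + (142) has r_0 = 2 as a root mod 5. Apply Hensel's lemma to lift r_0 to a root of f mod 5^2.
r_1 = 2 (mod 25)

Hensel: r_{i+1} = r_i − f(r_i)·(f′(r_i))^{-1} mod 5^{i+2}, f′(x) = 2x + 2. Iterate:
  r_0 = 2 (mod 5)
  r_1 = 2 (mod 25)
Final: r = 2 satisfies f(r) ≡ 0 mod 5^2.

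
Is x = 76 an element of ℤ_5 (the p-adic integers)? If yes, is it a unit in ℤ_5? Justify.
x ∈ ℤ_5^× (unit); v_5(x) = 0

ℤ_5 = {x ∈ ℚ_5 : v_5(x) ≥ 0} and ℤ_5^× = {x ∈ ℤ_5 : v_5(x) = 0}. Here v_5(76) = v_5(num) − v_5(den) = 0; compare against these criteria.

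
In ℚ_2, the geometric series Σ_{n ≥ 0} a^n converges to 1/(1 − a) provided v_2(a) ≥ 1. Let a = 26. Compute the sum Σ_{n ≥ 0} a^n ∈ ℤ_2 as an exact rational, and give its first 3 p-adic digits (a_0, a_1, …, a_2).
Σ a^n = 1/(1 − a) = -1/25;  first 3 digits = (1, 1, 1)

v_2(a) = 1 ≥ 1, so the series converges in ℤ_2 to 1/(1 − a) = 1/(1 − 26) = -1/25. Expand this rational in ℤ_2: compute digits iteratively via d_i = x_i mod 2, x_{i+1} = (x_i − d_i)/2. The first 3 digits are (1, 1, 1).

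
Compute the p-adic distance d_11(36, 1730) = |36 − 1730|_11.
d_11(36, 1730) = 1/121

Step 1 — x − y = 36 − 1730 = -1694. Step 2 — v_11(-1694) = 2 (factor: -1694 = −(11^2 · 14); the sign does not affect v_p). Step 3 — |x − y|_11 = 11^{-2} = 1/121.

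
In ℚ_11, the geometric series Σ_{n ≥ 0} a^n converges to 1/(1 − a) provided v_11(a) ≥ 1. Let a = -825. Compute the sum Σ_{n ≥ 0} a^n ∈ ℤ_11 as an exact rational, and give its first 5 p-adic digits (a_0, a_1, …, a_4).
Σ a^n = 1/(1 − a) = 1/826;  first 5 digits = (1, 2, 8, 1, 1)

v_11(a) = 1 ≥ 1, so the series converges in ℤ_11 to 1/(1 − a) = 1/(1 − (-825)) = 1/826. Expand this rational in ℤ_11: compute digits iteratively via d_i = x_i mod 11, x_{i+1} = (x_i − d_i)/11. The first 5 digits are (1, 2, 8, 1, 1).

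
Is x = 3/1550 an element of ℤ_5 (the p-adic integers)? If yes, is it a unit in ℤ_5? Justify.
x ∉ ℤ_5 (v_5(x) = -2 < 0)

ℤ_5 = {x ∈ ℚ_5 : v_5(x) ≥ 0} and ℤ_5^× = {x ∈ ℤ_5 : v_5(x) = 0}. Here v_5(3/1550) = v_5(num) − v_5(den) = -2; compare against these criteria.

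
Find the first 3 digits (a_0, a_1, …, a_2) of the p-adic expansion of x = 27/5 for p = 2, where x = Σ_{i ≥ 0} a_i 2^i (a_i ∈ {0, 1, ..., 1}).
(a_0, …, a_2) = (1, 1, 1)

v_2(27/5) = 0 (numerator and denominator both coprime to 2), so x ∈ ℤ_2^×. Compute digits iteratively via a_i = x_i mod 2, x_{i+1} = (x_i − a_i)/2, with x_0 = x:
  x_0 = 27/5;  a_0 = 1;  x_1 = (x_0 − 1)/2 = 11/5
  x_1 = 11/5;  a_1 = 1;  x_2 = (x_1 − 1)/2 = 3/5
  x_2 = 3/5;  a_2 = 1;  x_3 = (x_2 − 1)/2 = -1/5
Digits: (1, 1, 1).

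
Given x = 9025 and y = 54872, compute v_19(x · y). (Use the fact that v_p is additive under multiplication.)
v_19(495219800) = 5

v_p(x) = 2 (factor: 9025 = 19^2 · 25); v_p(y) = 3 (factor: 54872 = 19^3 · 8). Additivity: v_p(xy) = v_p(x) + v_p(y) = 2 + 3 = 5. (Direct check: xy = 495219800 = 19^5 · (200).)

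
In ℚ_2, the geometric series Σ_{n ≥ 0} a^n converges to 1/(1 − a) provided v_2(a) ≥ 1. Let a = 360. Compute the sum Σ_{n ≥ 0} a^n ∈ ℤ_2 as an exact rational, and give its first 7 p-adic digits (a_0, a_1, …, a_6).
Σ a^n = 1/(1 − a) = -1/359;  first 7 digits = (1, 0, 0, 1, 0, 1, 0)

v_2(a) = 3 ≥ 1, so the series converges in ℤ_2 to 1/(1 − a) = 1/(1 − 360) = -1/359. Expand this rational in ℤ_2: compute digits iteratively via d_i = x_i mod 2, x_{i+1} = (x_i − d_i)/2. The first 7 digits are (1, 0, 0, 1, 0, 1, 0).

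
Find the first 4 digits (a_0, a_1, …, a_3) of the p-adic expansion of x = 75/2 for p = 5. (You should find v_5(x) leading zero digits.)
(a_0, …, a_3) = (0, 0, 4, 2)

v_5(75/2) = 2, so a_0 = ... = a_1 = 0. Factor out: x = 5^2 · u with u = 3/2 a unit in ℤ_5. Expand u iteratively via a_{v+i} = u_i mod 5, u_{i+1} = (u_i − a_{v+i})/5:
  u_0 = 3/2;  a_2 = 4;  u_1 = (u_0 − 4)/5 = -1/2
  u_1 = -1/2;  a_3 = 2;  u_2 = (u_1 − 2)/5 = -1/2
Digits: (0, 0, 4, 2).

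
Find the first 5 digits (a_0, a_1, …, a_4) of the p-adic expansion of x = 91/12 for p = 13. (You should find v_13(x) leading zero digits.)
(a_0, …, a_4) = (0, 6, 5, 5, 5)

v_13(91/12) = 1, so a_0 = ... = a_0 = 0. Factor out: x = 13^1 · u with u = 7/12 a unit in ℤ_13. Expand u iteratively via a_{v+i} = u_i mod 13, u_{i+1} = (u_i − a_{v+i})/13:
  u_0 = 7/12;  a_1 = 6;  u_1 = (u_0 − 6)/13 = -5/12
  u_1 = -5/12;  a_2 = 5;  u_2 = (u_1 − 5)/13 = -5/12
  u_2 = -5/12;  a_3 = 5;  u_3 = (u_2 − 5)/13 = -5/12
  u_3 = -5/12;  a_4 = 5;  u_4 = (u_3 − 5)/13 = -5/12
Digits: (0, 6, 5, 5, 5).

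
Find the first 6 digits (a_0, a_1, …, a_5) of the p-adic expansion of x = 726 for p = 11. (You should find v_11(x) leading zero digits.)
(a_0, …, a_5) = (0, 0, 6, 0, 0, 0)

v_11(726) = 2, so a_0 = ... = a_1 = 0. Factor out: x = 11^2 · u with u = 6 a unit in ℤ_11. Expand u iteratively via a_{v+i} = u_i mod 11, u_{i+1} = (u_i − a_{v+i})/11:
  u_0 = 6;  a_2 = 6;  u_1 = (u_0 − 6)/11 = 0
  u_1 = 0;  a_3 = 0;  u_2 = (u_1 − 0)/11 = 0
  u_2 = 0;  a_4 = 0;  u_3 = (u_2 − 0)/11 = 0
  u_3 = 0;  a_5 = 0;  u_4 = (u_3 − 0)/11 = 0
Digits: (0, 0, 6, 0, 0, 0).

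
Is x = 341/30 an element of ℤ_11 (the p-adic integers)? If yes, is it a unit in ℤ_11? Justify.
x ∈ ℤ_11 but not a unit; v_11(x) = 1 > 0

ℤ_11 = {x ∈ ℚ_11 : v_11(x) ≥ 0} and ℤ_11^× = {x ∈ ℤ_11 : v_11(x) = 0}. Here v_11(341/30) = v_11(num) − v_11(den) = 1; compare against these criteria.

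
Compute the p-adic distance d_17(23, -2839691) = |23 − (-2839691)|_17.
d_17(23, -2839691) = 1/1419857

Step 1 — x − y = 23 − (-2839691) = 2839714. Step 2 — v_17(2839714) = 5 (factor: 2839714 = (17^5 · 2); the sign does not affect v_p). Step 3 — |x − y|_17 = 17^{-5} = 1/1419857.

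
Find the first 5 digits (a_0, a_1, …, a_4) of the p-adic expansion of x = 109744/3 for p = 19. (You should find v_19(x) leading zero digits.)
(a_0, …, a_4) = (0, 0, 0, 18, 12)

v_19(109744/3) = 3, so a_0 = ... = a_2 = 0. Factor out: x = 19^3 · u with u = 16/3 a unit in ℤ_19. Expand u iteratively via a_{v+i} = u_i mod 19, u_{i+1} = (u_i − a_{v+i})/19:
  u_0 = 16/3;  a_3 = 18;  u_1 = (u_0 − 18)/19 = -2/3
  u_1 = -2/3;  a_4 = 12;  u_2 = (u_1 − 12)/19 = -2/3
Digits: (0, 0, 0, 18, 12).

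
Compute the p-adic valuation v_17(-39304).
v_17(-39304) = 3

v_17(n) is the largest exponent k such that 17^k divides n. Factor out: -39304 = -17^3 · 8. (Sign doesn't affect v_p.) So v_17(-39304) = 3.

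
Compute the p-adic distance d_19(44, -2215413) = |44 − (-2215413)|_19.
d_19(44, -2215413) = 1/130321

Step 1 — x − y = 44 − (-2215413) = 2215457. Step 2 — v_19(2215457) = 4 (factor: 2215457 = (19^4 · 17); the sign does not affect v_p). Step 3 — |x − y|_19 = 19^{-4} = 1/130321.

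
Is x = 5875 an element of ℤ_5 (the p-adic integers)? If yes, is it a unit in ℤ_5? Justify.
x ∈ ℤ_5 but not a unit; v_5(x) = 3 > 0

ℤ_5 = {x ∈ ℚ_5 : v_5(x) ≥ 0} and ℤ_5^× = {x ∈ ℤ_5 : v_5(x) = 0}. Here v_5(5875) = v_5(num) − v_5(den) = 3; compare against these criteria.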